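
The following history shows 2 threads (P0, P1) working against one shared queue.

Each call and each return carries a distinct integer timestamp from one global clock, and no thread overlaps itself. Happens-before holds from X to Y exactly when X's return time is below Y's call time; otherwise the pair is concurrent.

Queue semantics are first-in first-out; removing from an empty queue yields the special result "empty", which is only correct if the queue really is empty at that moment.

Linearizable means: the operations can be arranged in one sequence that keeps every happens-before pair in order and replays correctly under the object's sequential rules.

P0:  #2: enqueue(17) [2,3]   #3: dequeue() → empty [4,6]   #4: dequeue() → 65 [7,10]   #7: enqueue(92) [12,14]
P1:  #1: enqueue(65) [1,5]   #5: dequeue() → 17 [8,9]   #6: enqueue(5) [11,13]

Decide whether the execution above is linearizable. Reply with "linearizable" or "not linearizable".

not linearizable

the violation lands at event 6, #3's response at time 6: events 1..5 linearize, events 1..6 do not
3 orders of the 3 completed queue ops respect real time; none is legal
take #1, #2, #3: step 3 already fails, because #3 dequeue() → empty cannot occur there
take #2, #1, #3: step 3 already fails, because #3 dequeue() → empty cannot occur there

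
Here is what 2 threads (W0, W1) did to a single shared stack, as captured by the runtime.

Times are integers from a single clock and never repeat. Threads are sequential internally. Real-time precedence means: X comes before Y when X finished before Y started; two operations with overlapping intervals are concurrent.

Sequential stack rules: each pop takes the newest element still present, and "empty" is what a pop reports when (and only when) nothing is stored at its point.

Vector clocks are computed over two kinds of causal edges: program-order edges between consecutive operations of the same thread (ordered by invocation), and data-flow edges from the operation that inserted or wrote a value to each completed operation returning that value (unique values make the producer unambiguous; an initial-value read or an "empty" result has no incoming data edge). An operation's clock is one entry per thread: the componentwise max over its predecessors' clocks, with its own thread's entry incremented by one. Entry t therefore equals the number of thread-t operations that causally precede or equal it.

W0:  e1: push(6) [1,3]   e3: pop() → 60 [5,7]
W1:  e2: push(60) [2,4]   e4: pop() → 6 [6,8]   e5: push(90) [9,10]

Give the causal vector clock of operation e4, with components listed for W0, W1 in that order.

(1, 2)

invoked at 2, e2 has no predecessors; its own W1 bump gives (0, 1)
invoked at 1, e1 has no predecessors; its own W0 bump gives (1, 0)
e4 (invocation 6): componentwise max over VC(e1)=(1, 0), VC(e2)=(0, 1), +1 at W1, giving (1, 2)
e3 (invocation 5): componentwise max over VC(e1)=(1, 0), VC(e2)=(0, 1), +1 at W0, giving (2, 1)
e5 (invocation 9): componentwise max over VC(e4)=(1, 2), +1 at W1, giving (1, 3)
target: VC(e4) = (1, 2)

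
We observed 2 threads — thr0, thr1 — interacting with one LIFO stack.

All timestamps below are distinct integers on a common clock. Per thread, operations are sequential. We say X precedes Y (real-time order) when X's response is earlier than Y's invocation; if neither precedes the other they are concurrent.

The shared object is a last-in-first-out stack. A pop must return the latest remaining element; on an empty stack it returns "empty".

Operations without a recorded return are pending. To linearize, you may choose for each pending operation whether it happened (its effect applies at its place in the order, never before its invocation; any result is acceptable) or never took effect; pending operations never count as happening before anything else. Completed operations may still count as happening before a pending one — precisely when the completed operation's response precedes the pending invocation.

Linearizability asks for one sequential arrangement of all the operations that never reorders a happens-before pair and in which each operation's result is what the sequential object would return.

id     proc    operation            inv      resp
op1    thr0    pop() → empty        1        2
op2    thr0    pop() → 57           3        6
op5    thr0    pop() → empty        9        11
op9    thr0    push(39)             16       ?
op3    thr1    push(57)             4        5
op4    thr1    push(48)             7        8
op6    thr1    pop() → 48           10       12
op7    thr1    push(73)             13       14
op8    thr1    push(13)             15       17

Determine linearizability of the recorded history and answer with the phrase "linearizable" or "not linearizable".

a witness: op1, op3, op2, op4, op6, op5, op7, op8
step 1: op1 pop() → empty — stack <>
step 2: op3 push(57) — stack <57>
step 3: op2 pop() → 57 — stack <>
step 4: op4 push(48) — stack <48>
step 5: op6 pop() → 48 — stack <>
step 6: op5 pop() → empty — stack <>
step 7: op7 push(73) — stack <73>
step 8: op8 push(13) — stack <73,13>

linearizable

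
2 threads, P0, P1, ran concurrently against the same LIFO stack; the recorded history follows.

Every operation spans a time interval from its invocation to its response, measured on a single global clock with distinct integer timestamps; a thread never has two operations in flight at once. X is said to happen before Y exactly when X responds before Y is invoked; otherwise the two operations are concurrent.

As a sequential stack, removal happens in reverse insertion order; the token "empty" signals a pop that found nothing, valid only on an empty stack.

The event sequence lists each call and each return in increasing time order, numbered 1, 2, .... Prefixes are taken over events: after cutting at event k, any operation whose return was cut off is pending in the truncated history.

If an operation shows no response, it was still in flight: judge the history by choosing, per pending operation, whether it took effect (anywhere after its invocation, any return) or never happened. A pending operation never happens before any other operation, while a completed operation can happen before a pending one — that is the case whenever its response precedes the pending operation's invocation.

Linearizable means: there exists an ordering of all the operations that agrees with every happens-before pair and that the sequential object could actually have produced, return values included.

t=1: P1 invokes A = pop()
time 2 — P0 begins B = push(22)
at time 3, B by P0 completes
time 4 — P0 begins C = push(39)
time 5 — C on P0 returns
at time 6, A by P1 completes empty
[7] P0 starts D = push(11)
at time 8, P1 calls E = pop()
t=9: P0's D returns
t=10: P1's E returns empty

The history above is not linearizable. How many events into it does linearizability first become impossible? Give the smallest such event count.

a valid linearization of events 1..9 exists, for instance A, B, C, D:
step 1: A pop() → empty — stack <>
step 2: B push(22) — stack <22>
step 3: C push(39) — stack <22,39>
step 4: D push(11) — stack <22,39,11>
adding event 10 (E responds at 10) leaves no legal real-time order
sample order A, B, C, D, E stalls at step 5 — E pop() → empty has no legal effect
sample order A, B, C, E, D stalls at step 4 — E pop() → empty has no legal effect

10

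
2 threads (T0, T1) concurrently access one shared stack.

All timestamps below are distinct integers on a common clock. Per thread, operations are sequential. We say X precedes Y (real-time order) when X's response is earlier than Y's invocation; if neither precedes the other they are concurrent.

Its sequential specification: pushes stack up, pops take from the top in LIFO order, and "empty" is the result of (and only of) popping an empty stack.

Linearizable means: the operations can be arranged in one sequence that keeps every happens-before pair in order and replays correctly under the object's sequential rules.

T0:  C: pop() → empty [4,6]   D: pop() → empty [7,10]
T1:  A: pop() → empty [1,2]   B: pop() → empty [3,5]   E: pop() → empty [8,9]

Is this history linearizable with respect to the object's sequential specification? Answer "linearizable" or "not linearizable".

witness order: A, B, C, D, E
1. A pop() → empty, leaving stack <>
2. B pop() → empty, leaving stack <>
3. C pop() → empty, leaving stack <>
4. D pop() → empty, leaving stack <>
5. E pop() → empty, leaving stack <>

linearizable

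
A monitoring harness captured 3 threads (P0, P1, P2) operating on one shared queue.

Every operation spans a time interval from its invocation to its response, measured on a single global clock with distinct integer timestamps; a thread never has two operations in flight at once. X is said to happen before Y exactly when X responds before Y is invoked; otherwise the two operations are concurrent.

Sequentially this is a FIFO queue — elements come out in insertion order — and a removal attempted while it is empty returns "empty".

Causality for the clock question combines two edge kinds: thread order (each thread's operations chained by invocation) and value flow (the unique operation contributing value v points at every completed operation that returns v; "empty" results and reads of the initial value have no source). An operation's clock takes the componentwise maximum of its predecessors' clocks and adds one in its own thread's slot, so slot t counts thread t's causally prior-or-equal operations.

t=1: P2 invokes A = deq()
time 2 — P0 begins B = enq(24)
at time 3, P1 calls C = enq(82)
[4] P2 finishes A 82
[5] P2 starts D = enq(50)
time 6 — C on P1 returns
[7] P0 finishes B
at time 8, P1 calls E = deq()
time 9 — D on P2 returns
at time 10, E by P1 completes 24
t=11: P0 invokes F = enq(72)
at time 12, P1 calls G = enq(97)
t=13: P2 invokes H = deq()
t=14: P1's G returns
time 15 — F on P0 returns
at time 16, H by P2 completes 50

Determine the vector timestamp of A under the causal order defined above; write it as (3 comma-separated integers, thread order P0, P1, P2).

C, invoked 3, has no incoming edges; only P1's bump applies → (0, 1, 0)
B, invoked 2, has no incoming edges; only P0's bump applies → (1, 0, 0)
merge at A (invoked 1): VC(C)=(0, 1, 0), own-thread bump on P2 → (0, 1, 1)
merge at F (invoked 11): VC(B)=(1, 0, 0), own-thread bump on P0 → (2, 0, 0)
merge at D (invoked 5): VC(A)=(0, 1, 1), own-thread bump on P2 → (0, 1, 2)
merge at E (invoked 8): VC(B)=(1, 0, 0), VC(C)=(0, 1, 0), own-thread bump on P1 → (1, 2, 0)
merge at H (invoked 13): VC(D)=(0, 1, 2), own-thread bump on P2 → (0, 1, 3)
merge at G (invoked 12): VC(E)=(1, 2, 0), own-thread bump on P1 → (1, 3, 0)
target: VC(A) = (0, 1, 1)

(0, 1, 1)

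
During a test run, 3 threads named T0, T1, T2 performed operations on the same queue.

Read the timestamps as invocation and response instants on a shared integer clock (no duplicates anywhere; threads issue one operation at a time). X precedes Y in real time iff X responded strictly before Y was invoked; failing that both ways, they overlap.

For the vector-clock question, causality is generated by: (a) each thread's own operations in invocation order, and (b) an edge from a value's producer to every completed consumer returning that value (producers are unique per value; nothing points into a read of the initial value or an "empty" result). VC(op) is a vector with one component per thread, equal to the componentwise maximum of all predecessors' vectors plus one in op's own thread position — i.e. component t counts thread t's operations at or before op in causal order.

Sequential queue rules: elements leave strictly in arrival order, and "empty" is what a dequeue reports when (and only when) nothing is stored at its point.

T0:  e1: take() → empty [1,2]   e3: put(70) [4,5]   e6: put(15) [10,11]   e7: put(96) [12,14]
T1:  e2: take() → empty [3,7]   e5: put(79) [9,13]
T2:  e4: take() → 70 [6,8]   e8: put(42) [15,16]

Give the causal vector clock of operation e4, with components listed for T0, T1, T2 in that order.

(2, 0, 1)

e2, invoked 3, has no incoming edges; only T1's bump applies → (0, 1, 0)
e1, invoked 1, has no incoming edges; only T0's bump applies → (1, 0, 0)
merge at e5 (invoked 9): VC(e2)=(0, 1, 0), own-thread bump on T1 → (0, 2, 0)
merge at e3 (invoked 4): VC(e1)=(1, 0, 0), own-thread bump on T0 → (2, 0, 0)
merge at e4 (invoked 6): VC(e3)=(2, 0, 0), own-thread bump on T2 → (2, 0, 1)
merge at e6 (invoked 10): VC(e3)=(2, 0, 0), own-thread bump on T0 → (3, 0, 0)
merge at e8 (invoked 15): VC(e4)=(2, 0, 1), own-thread bump on T2 → (2, 0, 2)
merge at e7 (invoked 12): VC(e6)=(3, 0, 0), own-thread bump on T0 → (4, 0, 0)
target: VC(e4) = (2, 0, 1)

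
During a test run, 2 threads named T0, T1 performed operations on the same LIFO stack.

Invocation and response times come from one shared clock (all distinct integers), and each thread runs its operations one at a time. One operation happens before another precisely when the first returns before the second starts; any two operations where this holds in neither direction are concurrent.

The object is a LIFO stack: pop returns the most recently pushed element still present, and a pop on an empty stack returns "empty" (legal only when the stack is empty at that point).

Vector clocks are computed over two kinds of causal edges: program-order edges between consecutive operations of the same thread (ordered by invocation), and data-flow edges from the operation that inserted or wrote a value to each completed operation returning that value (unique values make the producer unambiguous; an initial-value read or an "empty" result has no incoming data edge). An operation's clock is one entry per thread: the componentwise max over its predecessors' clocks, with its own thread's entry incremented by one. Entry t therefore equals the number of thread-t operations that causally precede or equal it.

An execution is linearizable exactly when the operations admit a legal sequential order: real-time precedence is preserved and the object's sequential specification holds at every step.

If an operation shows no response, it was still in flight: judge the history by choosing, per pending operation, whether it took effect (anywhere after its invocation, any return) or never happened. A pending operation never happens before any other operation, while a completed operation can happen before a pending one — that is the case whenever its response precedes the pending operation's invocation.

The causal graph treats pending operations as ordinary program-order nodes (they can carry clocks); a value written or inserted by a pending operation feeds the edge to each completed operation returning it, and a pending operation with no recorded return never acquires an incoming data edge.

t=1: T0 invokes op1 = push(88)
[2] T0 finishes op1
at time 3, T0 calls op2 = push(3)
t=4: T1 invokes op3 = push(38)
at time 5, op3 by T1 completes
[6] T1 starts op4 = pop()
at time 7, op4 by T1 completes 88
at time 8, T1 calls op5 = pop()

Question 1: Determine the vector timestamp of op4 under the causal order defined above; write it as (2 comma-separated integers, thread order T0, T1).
Answer: (1, 2)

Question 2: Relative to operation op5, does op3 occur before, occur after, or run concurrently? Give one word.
Answer: before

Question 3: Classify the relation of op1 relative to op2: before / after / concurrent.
Answer: before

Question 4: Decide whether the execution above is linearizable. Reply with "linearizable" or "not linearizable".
not linearizable

cut after 6 events: linearizable; cut after 7 events (op4 responds, time 7): not linearizable
exactly one order of the 3 completed ops respects real time; the LIFO stack replay fails
no escape via the 1 pending operation (op2): every completion choice fails
sample order op1, op3, op4 (pending dropped) stalls at step 3 — op4 pop() → 88 has no legal effect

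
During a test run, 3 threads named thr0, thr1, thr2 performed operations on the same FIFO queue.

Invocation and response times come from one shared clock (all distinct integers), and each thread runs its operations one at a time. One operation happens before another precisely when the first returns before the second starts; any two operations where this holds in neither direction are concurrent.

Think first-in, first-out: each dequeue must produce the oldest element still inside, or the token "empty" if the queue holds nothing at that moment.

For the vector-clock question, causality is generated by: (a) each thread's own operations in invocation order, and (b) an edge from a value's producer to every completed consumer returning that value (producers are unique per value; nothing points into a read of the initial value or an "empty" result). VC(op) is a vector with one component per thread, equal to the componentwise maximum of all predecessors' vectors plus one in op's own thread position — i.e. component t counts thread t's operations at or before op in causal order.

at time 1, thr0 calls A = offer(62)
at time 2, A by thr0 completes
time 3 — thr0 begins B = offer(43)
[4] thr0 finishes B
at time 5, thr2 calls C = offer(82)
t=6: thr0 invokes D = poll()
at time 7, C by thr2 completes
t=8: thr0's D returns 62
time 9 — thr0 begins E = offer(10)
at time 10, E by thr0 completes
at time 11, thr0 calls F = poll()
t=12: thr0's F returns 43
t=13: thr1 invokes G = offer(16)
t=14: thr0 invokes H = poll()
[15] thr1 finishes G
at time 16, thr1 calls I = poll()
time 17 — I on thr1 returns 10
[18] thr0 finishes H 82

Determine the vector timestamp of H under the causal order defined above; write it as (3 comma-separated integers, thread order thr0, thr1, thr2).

C, invoked 5, has no incoming edges; only thr2's bump applies → (0, 0, 1)
G, invoked 13, has no incoming edges; only thr1's bump applies → (0, 1, 0)
A, invoked 1, has no incoming edges; only thr0's bump applies → (1, 0, 0)
B (invocation 3): componentwise max over VC(A)=(1, 0, 0), +1 at thr0, giving (2, 0, 0)
D (invocation 6): componentwise max over VC(A)=(1, 0, 0), VC(B)=(2, 0, 0), +1 at thr0, giving (3, 0, 0)
E (invocation 9): componentwise max over VC(D)=(3, 0, 0), +1 at thr0, giving (4, 0, 0)
F (invocation 11): componentwise max over VC(B)=(2, 0, 0), VC(E)=(4, 0, 0), +1 at thr0, giving (5, 0, 0)
I (invocation 16): componentwise max over VC(E)=(4, 0, 0), VC(G)=(0, 1, 0), +1 at thr1, giving (4, 2, 0)
H (invocation 14): componentwise max over VC(C)=(0, 0, 1), VC(F)=(5, 0, 0), +1 at thr0, giving (6, 0, 1)
target: VC(H) = (6, 0, 1)

(6, 0, 1)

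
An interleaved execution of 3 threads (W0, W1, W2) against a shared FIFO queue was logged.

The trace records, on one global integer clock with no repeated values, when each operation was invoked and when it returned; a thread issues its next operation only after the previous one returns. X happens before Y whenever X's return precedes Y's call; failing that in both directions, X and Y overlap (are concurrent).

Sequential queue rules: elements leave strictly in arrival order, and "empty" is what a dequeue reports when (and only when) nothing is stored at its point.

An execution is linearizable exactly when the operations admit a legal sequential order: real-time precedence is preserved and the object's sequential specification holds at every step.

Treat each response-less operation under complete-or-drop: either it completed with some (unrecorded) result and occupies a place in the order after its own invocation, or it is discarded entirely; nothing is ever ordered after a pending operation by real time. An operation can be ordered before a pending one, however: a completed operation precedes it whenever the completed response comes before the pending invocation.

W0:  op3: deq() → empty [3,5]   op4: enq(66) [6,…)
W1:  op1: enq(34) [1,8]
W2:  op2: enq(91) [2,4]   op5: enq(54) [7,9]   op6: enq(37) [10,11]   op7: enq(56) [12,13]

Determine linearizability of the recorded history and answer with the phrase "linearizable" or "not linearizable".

one valid linearization: op3, op1, op2, op4, op5, op6, op7
1. op3 deq() → empty, leaving queue <>
2. op1 enq(34), leaving queue <34>
3. op2 enq(91), leaving queue <34,91>
4. op4 enq(66) (pending, included), leaving queue <34,91,66>
5. op5 enq(54), leaving queue <34,91,66,54>
6. op6 enq(37), leaving queue <34,91,66,54,37>
7. op7 enq(56), leaving queue <34,91,66,54,37,56>

linearizable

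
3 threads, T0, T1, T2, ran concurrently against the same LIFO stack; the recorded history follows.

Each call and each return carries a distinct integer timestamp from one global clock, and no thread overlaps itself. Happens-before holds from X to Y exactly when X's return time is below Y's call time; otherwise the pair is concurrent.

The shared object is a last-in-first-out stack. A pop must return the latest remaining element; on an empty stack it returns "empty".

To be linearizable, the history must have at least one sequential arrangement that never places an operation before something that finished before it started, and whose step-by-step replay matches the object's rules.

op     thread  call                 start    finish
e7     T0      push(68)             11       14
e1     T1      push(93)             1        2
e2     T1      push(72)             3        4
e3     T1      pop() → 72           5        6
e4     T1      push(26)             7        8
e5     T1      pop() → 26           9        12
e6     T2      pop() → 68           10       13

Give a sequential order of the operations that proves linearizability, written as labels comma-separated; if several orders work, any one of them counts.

after step 1 (e1 push(93)): stack <93>
after step 2 (e2 push(72)): stack <93,72>
after step 3 (e3 pop() → 72): stack <93>
after step 4 (e4 push(26)): stack <93,26>
after step 5 (e5 pop() → 26): stack <93>
after step 6 (e7 push(68)): stack <93,68>
after step 7 (e6 pop() → 68): stack <93>

e1, e2, e3, e4, e5, e7, e6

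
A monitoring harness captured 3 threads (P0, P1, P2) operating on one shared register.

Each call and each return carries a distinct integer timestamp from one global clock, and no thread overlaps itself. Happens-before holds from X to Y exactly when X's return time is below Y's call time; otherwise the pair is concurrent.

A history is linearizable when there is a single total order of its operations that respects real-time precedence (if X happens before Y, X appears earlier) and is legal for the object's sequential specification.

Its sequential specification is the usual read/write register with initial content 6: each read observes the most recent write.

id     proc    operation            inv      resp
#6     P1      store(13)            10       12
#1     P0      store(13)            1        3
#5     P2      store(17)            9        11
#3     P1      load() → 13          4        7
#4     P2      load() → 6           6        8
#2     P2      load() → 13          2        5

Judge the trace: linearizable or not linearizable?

cut after 7 events: linearizable; cut after 8 events (#4 responds, time 8): not linearizable
no legal order exists: 5 real-time-consistent candidates over 4 completed register operations, all rejected
one such order, #1, #2, #3, #4, breaks at step 4 where #4 load() → 6 is illegal
one such order, #1, #2, #4, #3, breaks at step 3 where #4 load() → 6 is illegal

not linearizable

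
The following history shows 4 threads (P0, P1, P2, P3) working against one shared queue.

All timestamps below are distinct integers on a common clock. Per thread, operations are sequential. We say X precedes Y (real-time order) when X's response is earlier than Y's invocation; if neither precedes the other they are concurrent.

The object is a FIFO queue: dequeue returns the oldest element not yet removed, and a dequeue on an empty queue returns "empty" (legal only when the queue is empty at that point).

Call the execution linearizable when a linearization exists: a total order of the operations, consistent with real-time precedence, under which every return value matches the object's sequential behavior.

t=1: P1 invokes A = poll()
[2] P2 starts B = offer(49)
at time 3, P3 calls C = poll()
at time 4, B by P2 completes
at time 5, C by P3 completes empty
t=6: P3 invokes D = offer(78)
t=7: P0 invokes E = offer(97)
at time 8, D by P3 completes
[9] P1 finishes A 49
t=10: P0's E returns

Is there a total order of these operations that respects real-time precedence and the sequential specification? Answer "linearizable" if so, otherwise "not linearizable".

witness order: B, A, C, D, E
1. B offer(49), leaving queue <49>
2. A poll() → 49, leaving queue <>
3. C poll() → empty, leaving queue <>
4. D offer(78), leaving queue <78>
5. E offer(97), leaving queue <78,97>

linearizable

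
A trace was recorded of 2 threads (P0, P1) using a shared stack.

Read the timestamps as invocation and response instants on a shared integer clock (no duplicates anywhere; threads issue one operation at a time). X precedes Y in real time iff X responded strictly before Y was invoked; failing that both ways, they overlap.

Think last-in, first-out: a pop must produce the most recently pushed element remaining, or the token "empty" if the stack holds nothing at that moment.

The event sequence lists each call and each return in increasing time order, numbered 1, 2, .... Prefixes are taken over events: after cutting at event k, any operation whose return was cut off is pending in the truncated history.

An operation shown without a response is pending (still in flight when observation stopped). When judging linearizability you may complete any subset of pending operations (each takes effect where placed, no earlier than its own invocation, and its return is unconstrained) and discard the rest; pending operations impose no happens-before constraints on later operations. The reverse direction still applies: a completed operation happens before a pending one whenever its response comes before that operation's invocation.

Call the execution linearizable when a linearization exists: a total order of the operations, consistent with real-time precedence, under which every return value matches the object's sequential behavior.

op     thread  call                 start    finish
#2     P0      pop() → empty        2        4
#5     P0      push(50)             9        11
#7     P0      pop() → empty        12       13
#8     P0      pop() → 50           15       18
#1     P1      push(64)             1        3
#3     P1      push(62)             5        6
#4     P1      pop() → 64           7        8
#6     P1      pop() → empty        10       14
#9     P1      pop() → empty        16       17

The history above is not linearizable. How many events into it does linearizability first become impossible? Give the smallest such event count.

8

events 1..7 are still linearizable — one witness is #2, #1, #3:
step 1: #2 pop() → empty — stack <>
step 2: #1 push(64) — stack <64>
step 3: #3 push(62) — stack <64,62>
adding event 8 (#4 responds at 8) leaves no legal real-time order
e.g. #1, #2, #3, #4: illegal at step 2, since #2 pop() → empty cannot apply there
e.g. #2, #1, #3, #4: illegal at step 4, since #4 pop() → 64 cannot apply there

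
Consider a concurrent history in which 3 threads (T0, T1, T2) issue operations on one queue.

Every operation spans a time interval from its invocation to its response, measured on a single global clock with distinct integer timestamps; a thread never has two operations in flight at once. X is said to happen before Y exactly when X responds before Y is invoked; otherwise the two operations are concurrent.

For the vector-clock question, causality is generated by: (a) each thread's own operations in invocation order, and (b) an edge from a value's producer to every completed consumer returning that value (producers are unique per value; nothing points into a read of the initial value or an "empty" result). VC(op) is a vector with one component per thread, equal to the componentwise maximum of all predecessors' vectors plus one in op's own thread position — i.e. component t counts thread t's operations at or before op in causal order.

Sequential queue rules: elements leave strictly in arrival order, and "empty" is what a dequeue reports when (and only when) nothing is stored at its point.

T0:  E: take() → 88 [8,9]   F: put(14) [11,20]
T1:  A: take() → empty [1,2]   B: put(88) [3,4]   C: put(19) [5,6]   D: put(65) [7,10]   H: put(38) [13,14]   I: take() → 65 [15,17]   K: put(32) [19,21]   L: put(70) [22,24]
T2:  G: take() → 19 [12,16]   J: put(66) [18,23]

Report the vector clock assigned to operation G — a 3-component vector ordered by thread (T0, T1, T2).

VC(A, invoked at 1): no causal predecessors; +1 on T1 → (0, 1, 0)
B, invoked 3, takes VC(A)=(0, 1, 0) under max, adds 1 for T1 → (0, 2, 0)
C, invoked 5, takes VC(B)=(0, 2, 0) under max, adds 1 for T1 → (0, 3, 0)
E, invoked 8, takes VC(B)=(0, 2, 0) under max, adds 1 for T0 → (1, 2, 0)
G, invoked 12, takes VC(C)=(0, 3, 0) under max, adds 1 for T2 → (0, 3, 1)
D, invoked 7, takes VC(C)=(0, 3, 0) under max, adds 1 for T1 → (0, 4, 0)
F, invoked 11, takes VC(E)=(1, 2, 0) under max, adds 1 for T0 → (2, 2, 0)
J, invoked 18, takes VC(G)=(0, 3, 1) under max, adds 1 for T2 → (0, 3, 2)
H, invoked 13, takes VC(D)=(0, 4, 0) under max, adds 1 for T1 → (0, 5, 0)
I, invoked 15, takes VC(D)=(0, 4, 0), VC(H)=(0, 5, 0) under max, adds 1 for T1 → (0, 6, 0)
K, invoked 19, takes VC(I)=(0, 6, 0) under max, adds 1 for T1 → (0, 7, 0)
L, invoked 22, takes VC(K)=(0, 7, 0) under max, adds 1 for T1 → (0, 8, 0)
target: VC(G) = (0, 3, 1)

(0, 3, 1)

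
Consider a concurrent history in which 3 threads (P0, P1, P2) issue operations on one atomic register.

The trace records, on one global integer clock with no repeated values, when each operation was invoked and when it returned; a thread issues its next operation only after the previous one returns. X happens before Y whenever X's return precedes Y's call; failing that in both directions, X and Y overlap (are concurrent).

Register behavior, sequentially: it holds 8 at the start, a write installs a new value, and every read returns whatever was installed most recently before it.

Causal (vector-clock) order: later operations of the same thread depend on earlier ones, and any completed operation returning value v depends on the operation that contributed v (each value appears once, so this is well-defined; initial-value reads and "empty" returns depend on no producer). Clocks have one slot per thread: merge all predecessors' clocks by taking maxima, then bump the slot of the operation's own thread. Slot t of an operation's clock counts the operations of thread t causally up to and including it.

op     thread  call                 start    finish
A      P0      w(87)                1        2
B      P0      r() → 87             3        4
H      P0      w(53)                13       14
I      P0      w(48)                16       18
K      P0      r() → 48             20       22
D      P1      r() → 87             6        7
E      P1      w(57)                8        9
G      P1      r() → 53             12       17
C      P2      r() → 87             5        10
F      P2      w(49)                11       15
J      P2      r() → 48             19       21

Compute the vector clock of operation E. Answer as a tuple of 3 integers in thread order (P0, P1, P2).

(1, 2, 0)

A (invocation 1): nothing precedes it; P0's component alone gives (1, 0, 0)
from VC(A)=(1, 0, 0), C (invoked 5) maxes components and bumps P2 → (1, 0, 1)
from VC(A)=(1, 0, 0), D (invoked 6) maxes components and bumps P1 → (1, 1, 0)
from VC(A)=(1, 0, 0), B (invoked 3) maxes components and bumps P0 → (2, 0, 0)
from VC(C)=(1, 0, 1), F (invoked 11) maxes components and bumps P2 → (1, 0, 2)
from VC(D)=(1, 1, 0), E (invoked 8) maxes components and bumps P1 → (1, 2, 0)
from VC(B)=(2, 0, 0), H (invoked 13) maxes components and bumps P0 → (3, 0, 0)
from VC(H)=(3, 0, 0), I (invoked 16) maxes components and bumps P0 → (4, 0, 0)
from VC(I)=(4, 0, 0), K (invoked 20) maxes components and bumps P0 → (5, 0, 0)
from VC(E)=(1, 2, 0), VC(H)=(3, 0, 0), G (invoked 12) maxes components and bumps P1 → (3, 3, 0)
from VC(F)=(1, 0, 2), VC(I)=(4, 0, 0), J (invoked 19) maxes components and bumps P2 → (4, 0, 3)
target: VC(E) = (1, 2, 0)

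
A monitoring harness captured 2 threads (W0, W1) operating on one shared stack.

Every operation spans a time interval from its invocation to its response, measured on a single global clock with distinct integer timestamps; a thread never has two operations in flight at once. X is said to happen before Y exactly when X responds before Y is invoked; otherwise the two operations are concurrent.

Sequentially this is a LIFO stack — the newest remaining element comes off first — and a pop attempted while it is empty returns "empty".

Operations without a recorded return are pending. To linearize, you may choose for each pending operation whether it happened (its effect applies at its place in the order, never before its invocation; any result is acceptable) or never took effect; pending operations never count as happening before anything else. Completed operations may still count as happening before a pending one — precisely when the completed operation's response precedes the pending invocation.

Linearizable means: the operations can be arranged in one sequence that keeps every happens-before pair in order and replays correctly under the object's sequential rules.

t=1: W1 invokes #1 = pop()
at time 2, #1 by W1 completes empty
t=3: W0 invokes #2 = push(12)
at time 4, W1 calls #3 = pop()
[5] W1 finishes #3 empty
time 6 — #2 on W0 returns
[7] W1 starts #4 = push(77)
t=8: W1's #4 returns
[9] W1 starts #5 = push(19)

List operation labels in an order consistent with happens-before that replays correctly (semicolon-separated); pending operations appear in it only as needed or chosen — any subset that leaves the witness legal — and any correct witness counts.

#1; #3; #2; #4

1. #1 pop() → empty, leaving stack <>
2. #3 pop() → empty, leaving stack <>
3. #2 push(12), leaving stack <12>
4. #4 push(77), leaving stack <12,77>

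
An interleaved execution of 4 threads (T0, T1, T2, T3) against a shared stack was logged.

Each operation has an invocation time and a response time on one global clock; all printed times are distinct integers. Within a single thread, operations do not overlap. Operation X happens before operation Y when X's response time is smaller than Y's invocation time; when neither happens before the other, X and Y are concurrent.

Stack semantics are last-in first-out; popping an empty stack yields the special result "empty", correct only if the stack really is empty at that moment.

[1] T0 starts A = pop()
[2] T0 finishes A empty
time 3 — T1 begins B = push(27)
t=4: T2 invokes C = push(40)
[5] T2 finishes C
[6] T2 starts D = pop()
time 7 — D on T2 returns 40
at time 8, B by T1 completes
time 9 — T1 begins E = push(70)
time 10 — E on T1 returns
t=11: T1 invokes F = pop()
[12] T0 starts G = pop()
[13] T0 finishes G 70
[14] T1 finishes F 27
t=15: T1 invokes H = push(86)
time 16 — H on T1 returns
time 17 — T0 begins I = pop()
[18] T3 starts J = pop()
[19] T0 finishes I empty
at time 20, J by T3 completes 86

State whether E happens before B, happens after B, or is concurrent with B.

E spans [9,10], B spans [3,8]
resp(B)=8 < inv(E)=9

after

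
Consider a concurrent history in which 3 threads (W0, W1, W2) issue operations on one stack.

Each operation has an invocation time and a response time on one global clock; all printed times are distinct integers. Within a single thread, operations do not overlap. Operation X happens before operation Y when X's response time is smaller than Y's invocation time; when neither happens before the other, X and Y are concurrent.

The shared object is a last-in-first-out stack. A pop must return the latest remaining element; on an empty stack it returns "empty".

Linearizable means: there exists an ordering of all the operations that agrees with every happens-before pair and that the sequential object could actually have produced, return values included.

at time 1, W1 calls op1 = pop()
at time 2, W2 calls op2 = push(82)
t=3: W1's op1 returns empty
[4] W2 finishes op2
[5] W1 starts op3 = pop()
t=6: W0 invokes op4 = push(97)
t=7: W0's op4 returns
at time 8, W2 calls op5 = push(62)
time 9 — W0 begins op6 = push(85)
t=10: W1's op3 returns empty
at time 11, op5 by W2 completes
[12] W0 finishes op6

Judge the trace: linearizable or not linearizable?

already the first 10 events (up to op3's response at time 10) admit no linearization; the first 9 still do
4 orders of the 4 completed stack ops respect real time; none is legal
no escape via the 2 pending operations (op5, op6): every completion choice fails
for example op1, op2, op3, op4 (pending dropped) fails at step 3: op3 pop() → empty is not legal there
for example op1, op2, op4, op3 (pending dropped) fails at step 4: op3 pop() → empty is not legal there

not linearizable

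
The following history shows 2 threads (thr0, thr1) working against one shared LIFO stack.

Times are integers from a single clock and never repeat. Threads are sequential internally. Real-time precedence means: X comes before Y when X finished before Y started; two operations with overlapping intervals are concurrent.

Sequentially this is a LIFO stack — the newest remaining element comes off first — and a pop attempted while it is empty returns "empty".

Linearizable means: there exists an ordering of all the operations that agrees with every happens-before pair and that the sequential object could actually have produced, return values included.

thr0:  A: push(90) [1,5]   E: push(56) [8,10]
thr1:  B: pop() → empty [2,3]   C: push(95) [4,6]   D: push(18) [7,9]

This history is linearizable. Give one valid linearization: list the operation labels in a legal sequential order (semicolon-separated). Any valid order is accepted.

1. B pop() → empty, leaving stack <>
2. A push(90), leaving stack <90>
3. C push(95), leaving stack <90,95>
4. D push(18), leaving stack <90,95,18>
5. E push(56), leaving stack <90,95,18,56>

B; A; C; D; E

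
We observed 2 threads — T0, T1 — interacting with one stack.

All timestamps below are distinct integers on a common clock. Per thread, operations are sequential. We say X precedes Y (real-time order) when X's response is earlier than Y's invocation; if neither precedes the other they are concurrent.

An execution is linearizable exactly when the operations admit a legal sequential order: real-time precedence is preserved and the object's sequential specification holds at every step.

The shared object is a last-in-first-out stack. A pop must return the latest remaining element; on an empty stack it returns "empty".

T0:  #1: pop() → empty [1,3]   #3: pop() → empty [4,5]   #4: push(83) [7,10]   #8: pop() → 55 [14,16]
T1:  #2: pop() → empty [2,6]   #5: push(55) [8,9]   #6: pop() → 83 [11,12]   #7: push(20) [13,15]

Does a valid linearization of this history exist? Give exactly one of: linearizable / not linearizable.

one valid linearization: #1, #2, #3, #5, #4, #6, #8, #7
after step 1 (#1 pop() → empty): stack <>
after step 2 (#2 pop() → empty): stack <>
after step 3 (#3 pop() → empty): stack <>
after step 4 (#5 push(55)): stack <55>
after step 5 (#4 push(83)): stack <55,83>
after step 6 (#6 pop() → 83): stack <55>
after step 7 (#8 pop() → 55): stack <>
after step 8 (#7 push(20)): stack <20>

linearizable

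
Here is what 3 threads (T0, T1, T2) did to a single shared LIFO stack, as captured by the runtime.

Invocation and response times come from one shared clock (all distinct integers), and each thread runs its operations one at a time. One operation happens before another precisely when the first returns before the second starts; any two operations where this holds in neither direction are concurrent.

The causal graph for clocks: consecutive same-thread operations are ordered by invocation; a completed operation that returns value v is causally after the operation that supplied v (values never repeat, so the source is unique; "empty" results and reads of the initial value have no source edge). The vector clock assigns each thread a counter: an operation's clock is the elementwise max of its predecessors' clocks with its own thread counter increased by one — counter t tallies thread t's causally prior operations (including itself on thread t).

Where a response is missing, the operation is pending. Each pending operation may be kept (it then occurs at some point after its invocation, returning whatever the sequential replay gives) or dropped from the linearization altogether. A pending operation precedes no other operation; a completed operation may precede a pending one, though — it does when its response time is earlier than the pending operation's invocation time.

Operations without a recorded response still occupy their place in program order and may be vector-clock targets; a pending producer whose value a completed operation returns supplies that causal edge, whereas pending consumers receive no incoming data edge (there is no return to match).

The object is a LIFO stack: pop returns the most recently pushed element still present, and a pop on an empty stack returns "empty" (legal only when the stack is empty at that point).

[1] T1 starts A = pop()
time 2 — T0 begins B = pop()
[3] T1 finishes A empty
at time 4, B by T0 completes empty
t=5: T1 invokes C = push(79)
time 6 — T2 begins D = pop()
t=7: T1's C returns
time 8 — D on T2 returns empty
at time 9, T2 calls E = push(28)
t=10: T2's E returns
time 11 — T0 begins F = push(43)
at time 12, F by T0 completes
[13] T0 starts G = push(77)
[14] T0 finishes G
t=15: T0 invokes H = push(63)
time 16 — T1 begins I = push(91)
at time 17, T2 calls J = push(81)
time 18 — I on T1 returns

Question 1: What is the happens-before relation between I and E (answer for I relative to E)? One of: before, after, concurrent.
after

I spans [16,18], E spans [9,10]
resp(E)=10 < inv(I)=16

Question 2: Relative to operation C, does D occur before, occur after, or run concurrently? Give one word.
concurrent

D spans [6,8], C spans [5,7]
the intervals overlap in both directions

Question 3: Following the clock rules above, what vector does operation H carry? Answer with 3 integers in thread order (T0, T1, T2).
(4, 0, 0)

D (invocation 6): nothing precedes it; T2's component alone gives (0, 0, 1)
A (invocation 1): nothing precedes it; T1's component alone gives (0, 1, 0)
B (invocation 2): nothing precedes it; T0's component alone gives (1, 0, 0)
merge at E (invoked 9): VC(D)=(0, 0, 1), own-thread bump on T2 → (0, 0, 2)
merge at C (invoked 5): VC(A)=(0, 1, 0), own-thread bump on T1 → (0, 2, 0)
merge at F (invoked 11): VC(B)=(1, 0, 0), own-thread bump on T0 → (2, 0, 0)
merge at J (invoked 17): VC(E)=(0, 0, 2), own-thread bump on T2 → (0, 0, 3)
merge at I (invoked 16): VC(C)=(0, 2, 0), own-thread bump on T1 → (0, 3, 0)
merge at G (invoked 13): VC(F)=(2, 0, 0), own-thread bump on T0 → (3, 0, 0)
merge at H (invoked 15): VC(G)=(3, 0, 0), own-thread bump on T0 → (4, 0, 0)
target: VC(H) = (4, 0, 0)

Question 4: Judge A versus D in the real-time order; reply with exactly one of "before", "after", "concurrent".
before

A spans [1,3], D spans [6,8]
resp(A)=3 < inv(D)=6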